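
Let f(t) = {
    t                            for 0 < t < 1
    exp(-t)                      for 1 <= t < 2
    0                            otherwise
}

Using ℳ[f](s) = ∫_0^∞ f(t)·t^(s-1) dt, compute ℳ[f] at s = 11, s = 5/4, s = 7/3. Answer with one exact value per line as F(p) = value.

linearity at 1 turns ℳ[f](s) into 2 summed integrals
∫ over [0, 1) of t·t^(s-1) joins the sum
∫ exp(-t)·t^(s-1) over [1, 2)

F(11) = -26813184*exp(-2) + 1/12 + 9864101*exp(-1)
F(5/4) = -uppergamma(5/4, 2) + uppergamma(5/4, 1) + 4/9
F(7/3) = -uppergamma(7/3, 2) + 3/10 + uppergamma(7/3, 1)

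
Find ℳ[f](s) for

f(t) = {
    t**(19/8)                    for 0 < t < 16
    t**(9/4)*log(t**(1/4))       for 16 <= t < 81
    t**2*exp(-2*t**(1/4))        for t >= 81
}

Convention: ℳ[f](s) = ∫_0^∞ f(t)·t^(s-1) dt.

4*6**(-4*s - 8)*(-8*12**(4*s + 8)*(s + 2)*(8*s + 19)*log(2) - 2*12**(4*s + 8)*(8*s + 19)*log(2) + 2*12**(4*s + 8)*(8*s + 19) + 4*12**(4*s + 8)*sqrt(2)*(8*s + 16*(s + 2)**2 + 17) + 12*18**(4*s + 8)*(s + 2)*(8*s + 19)*log(3) - 3*18**(4*s + 8)*(8*s + 19) + 3*18**(4*s + 8)*(8*s + 19)*log(3) + 3**(4*s + 8)*(8*s + 19)*(8*s + 16*(s + 2)**2 + 17)*uppergamma(4*s + 8, 6))/((8*s + 19)*(8*s + 16*(s + 2)**2 + 17))
  Re(s) > -19/8

strip the shared t-power: t**(3/8) on [0, 16); t**(1/4)*log(t**(1/4)) on [16, 81); exp(-2*t**(1/4)) on [81, ∞)
strip the power substitution: t**(3/4) on [0, 4); sqrt(t)*log(sqrt(t)) on [4, 9); exp(-2*sqrt(t)) on [9, ∞)
reversing the power substitution: t**(3/2) on [0, 2); t*log(t) on [2, 3); exp(-2*t) on [3, ∞)
cuts at 16, 81: linearity sums the 3 kernel integrals
segment 0 to 16 holds t**(19/8); add its integral
the [16, 81) slice contributes ∫ t**(9/4)*log(t**(1/4))·t^(s-1) dt
segment 81 to ∞ holds t**2*exp(-2*t**(1/4)); add its integral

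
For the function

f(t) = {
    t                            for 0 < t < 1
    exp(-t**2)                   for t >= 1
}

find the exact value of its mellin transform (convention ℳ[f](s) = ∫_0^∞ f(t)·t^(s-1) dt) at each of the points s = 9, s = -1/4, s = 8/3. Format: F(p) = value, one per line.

F(9) = (E*(16 + 525*sqrt(pi)*erfc(1)) + 2110)*exp(-1)/160
F(-1/4) = uppergamma(-1/8, 1)/2 + 4/3
F(8/3) = uppergamma(4/3, 1)/2 + 3/11

invert the power substitution to get sqrt(t) on [0, 1); exp(-t) on [1, ∞)
breakpoints 1: one integral from each of the 2 segments
[0, 1) adds the kernel integral of t
over [1, ∞), the kernel integral of exp(-t**2) enters the sum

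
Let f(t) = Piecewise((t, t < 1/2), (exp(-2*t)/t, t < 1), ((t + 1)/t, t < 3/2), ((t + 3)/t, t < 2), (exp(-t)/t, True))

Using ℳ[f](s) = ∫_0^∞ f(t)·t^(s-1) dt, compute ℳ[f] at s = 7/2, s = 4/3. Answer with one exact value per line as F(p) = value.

F(7/2) = sqrt(2)*(3150*E + 630*sqrt(2)*(-7 + 6*sqrt(pi)*exp(2)*erfc(sqrt(2)) + 28*sqrt(2)) + (-9072*sqrt(3) - 3456*sqrt(2) - 945*sqrt(pi)*erfc(sqrt(2)) + 945*sqrt(pi)*erfc(1) + 71494)*exp(2))*exp(-2)/10080
F(4/3) = 2**(2/3)*(-168*3**(1/3) - 105*2**(1/3) - 28*uppergamma(1/3, 2) + 28*2**(1/3)*uppergamma(1/3, 2) + 3 + 28*uppergamma(1/3, 1) + 294*2**(2/3))/56

undo the shared t-power: t**2 on [0, 1/2); exp(-2*t) on [1/2, 1); t + 1 on [1, 3/2); …
slice at 1/2, 1, 3/2, 2, transform all 5 pieces, and sum them
between 0 and 1/2 the integrand is t·t^(s-1)
segment 1/2 to 1 holds exp(-2*t)/t; add its integral
on [1, 3/2): add ∫ (t + 1)/t·t^(s-1) dt
on [3/2, 2) integrate f = (t + 3)/t against the kernel
piece [2, ∞): integrate exp(-t)/t against the kernel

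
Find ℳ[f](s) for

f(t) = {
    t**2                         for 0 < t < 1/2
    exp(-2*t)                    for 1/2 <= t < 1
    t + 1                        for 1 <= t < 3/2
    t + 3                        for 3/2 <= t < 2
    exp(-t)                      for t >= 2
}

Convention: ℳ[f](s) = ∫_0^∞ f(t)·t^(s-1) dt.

(20*2**(2*s)*s*(s + 2) + 12*2**(2*s)*(s + 2) + 4*2**s*s*(s + 1)*(s + 2)*uppergamma(s, 2) - 8*2**s*s*(s + 2) - 4*2**s*(s + 2) - 8*3**s*s*(s + 2) - 8*3**s*(s + 2) + 4*s*(s + 1)*(s + 2)*uppergamma(s, 1) - 4*s*(s + 1)*(s + 2)*uppergamma(s, 2) + s*(s + 1))/(4*2**s*s*(s + 1)*(s + 2))
  Re(s) > -2

integrate the 5 segments split at 1/2, 1, 3/2, 2, then add the results
on [0, 1/2) integrate f = t**2 against the kernel
∫ exp(-2*t)·t^(s-1) over [1/2, 1)
[1, 3/2) adds the kernel integral of (t + 1)
piece [3/2, 2): integrate (t + 3) against the kernel
[2, ∞) adds the kernel integral of exp(-t)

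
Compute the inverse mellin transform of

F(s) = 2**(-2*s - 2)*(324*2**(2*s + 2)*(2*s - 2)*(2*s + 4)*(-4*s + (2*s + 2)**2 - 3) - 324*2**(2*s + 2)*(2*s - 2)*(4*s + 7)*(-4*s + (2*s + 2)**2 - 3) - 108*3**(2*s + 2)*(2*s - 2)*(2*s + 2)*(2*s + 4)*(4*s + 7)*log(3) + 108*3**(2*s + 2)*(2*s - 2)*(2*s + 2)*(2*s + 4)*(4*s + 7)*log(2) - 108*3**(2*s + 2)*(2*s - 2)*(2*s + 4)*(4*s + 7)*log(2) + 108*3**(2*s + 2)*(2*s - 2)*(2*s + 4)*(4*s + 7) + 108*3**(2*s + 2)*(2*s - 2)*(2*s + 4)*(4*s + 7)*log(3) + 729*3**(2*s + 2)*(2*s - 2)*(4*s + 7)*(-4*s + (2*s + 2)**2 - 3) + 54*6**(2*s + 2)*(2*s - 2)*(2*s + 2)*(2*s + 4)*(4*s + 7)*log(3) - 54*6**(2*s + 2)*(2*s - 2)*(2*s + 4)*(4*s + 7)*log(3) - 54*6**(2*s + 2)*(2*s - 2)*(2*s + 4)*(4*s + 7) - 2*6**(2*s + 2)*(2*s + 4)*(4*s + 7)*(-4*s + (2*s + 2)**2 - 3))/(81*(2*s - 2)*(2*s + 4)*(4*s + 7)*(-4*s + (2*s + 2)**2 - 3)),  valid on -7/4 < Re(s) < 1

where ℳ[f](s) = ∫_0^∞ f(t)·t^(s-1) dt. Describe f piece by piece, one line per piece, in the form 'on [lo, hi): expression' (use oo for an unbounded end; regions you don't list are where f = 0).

on [0, 1): t**(7/4)
on [1, 9/4): 2*t**2
on [9/4, 9): sqrt(t)*log(sqrt(t))
on [9, oo): 1/t

peel off the power substitution: t**(7/2) on [0, 1); 2*t**4 on [1, 3/2); t*log(t) on [3/2, 3); …
the shared t-power comes off first: t**(3/2) on [0, 1); 2*t**2 on [1, 3/2); log(t)/t on [3/2, 3); …
the 4 pieces separated at 1, 9/4, 9 each add one integral
piece [0, 1): integrate t**(7/4) against the kernel
the [1, 9/4) slice contributes ∫ 2*t**2·t^(s-1) dt
on [9/4, 9): add ∫ sqrt(t)*log(sqrt(t))·t^(s-1) dt
over [9, ∞), the kernel integral of 1/t enters the sum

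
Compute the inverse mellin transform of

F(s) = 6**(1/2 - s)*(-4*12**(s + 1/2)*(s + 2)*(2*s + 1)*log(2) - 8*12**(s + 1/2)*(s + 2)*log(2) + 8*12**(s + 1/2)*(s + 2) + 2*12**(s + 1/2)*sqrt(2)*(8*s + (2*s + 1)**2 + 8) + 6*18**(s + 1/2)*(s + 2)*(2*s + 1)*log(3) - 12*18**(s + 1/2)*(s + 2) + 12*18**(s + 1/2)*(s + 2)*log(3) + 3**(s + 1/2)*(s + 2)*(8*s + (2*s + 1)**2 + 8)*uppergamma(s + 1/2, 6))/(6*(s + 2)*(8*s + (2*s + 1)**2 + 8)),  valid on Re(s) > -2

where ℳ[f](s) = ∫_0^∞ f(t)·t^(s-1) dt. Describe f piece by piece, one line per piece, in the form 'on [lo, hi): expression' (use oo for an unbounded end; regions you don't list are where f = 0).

strip the shared t-power: t**(3/2) on [0, 2); t*log(t) on [2, 3); exp(-2*t) on [3, ∞)
f breaks at 2, 3 into 3 integrals to sum
∫ over [0, 2) of t**2·t^(s-1) joins the sum
on [2, 3): add ∫ t**(3/2)*log(t)·t^(s-1) dt
the [3, ∞) slice contributes ∫ sqrt(t)*exp(-2*t)·t^(s-1) dt

on [0, 2): t**2
on [2, 3): t**(3/2)*log(t)
on [3, oo): sqrt(t)*exp(-2*t)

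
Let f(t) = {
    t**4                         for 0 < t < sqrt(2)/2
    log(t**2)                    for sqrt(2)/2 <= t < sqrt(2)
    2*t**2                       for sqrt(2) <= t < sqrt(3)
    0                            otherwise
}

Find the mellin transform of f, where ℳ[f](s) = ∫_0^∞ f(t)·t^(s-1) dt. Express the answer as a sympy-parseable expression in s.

(sqrt(2)/2)**s*(-16*2**s*s**2*(s + 4) + 4*2**s*s*(s + 2)*(s + 4)*log(2) - 8*2**s*(s + 2)*(s + 4) + 24*6**(s/2)*s**2*(s + 4) + s**2*(s + 2) + 4*s*(s + 2)*(s + 4)*log(2) + 8*(s + 2)*(s + 4))/(4*s**2*(s + 2)*(s + 4))
  Re(s) > -4

the power substitution comes off first: t**2 on [0, 1/2); log(t) on [1/2, 2); 2*t on [2, 3)
decompose at sqrt(2)/2, sqrt(2); ℳ[f](s) sums the 3 pieces' integrals
segment [0, sqrt(2)/2) carries t**4; integrate it
segment [sqrt(2)/2, sqrt(2)) carries log(t**2); integrate it
segment sqrt(2) to sqrt(3) holds 2*t**2; add its integral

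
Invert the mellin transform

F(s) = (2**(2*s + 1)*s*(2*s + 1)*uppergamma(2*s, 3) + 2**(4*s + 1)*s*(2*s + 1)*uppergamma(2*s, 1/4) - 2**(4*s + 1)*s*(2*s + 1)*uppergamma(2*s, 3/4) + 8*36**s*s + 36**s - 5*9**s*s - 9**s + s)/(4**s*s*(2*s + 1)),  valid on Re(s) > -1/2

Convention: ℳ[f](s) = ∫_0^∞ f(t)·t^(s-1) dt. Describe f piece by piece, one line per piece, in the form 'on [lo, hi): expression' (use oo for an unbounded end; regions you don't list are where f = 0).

invert the power substitution to get t on [0, 1/2); exp(-t/2) on [1/2, 3/2); t + 1 on [3/2, 3); …
summing 4 kernel integrals split by 1/4, 9/4, 9 yields ℳ[f](s)
∫ over [0, 1/4) of sqrt(t)·t^(s-1) joins the sum
on [1/4, 9/4) integrate f = exp(-sqrt(t)/2) against the kernel
segment [9/4, 9) carries (sqrt(t) + 1); integrate it
the [9, ∞) slice contributes ∫ exp(-sqrt(t))·t^(s-1) dt

on [0, 1/4): sqrt(t)
on [1/4, 9/4): exp(-sqrt(t)/2)
on [9/4, 9): sqrt(t) + 1
on [9, oo): exp(-sqrt(t))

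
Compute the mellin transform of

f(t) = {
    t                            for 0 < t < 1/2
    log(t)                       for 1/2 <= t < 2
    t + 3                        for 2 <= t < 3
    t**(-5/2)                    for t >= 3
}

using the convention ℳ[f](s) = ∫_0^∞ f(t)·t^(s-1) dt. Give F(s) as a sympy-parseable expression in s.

(-270*2**(2*s)*s**2*(2*s - 5) + 54*2**(2*s)*s*(s + 1)*(2*s - 5)*log(2) - 162*2**(2*s)*s*(2*s - 5) - 54*2**(2*s)*(s + 1)*(2*s - 5) - 4*sqrt(3)*6**s*s**2*(s + 1) + 324*6**s*s**2*(2*s - 5) + 162*6**s*s*(2*s - 5) + 27*s**2*(2*s - 5) + 54*s*(s + 1)*(2*s - 5)*log(2) + (2*s - 5)*(54*s + 54))/(54*2**s*s**2*(s + 1)*(2*s - 5))
  -1 < Re(s) < 5/2

along the cuts 1/2, 2, 3, ℳ[f](s) splits into 4 integrals
∫ over [0, 1/2) of t·t^(s-1) joins the sum
segment 1/2 to 2 holds log(t); add its integral
over [2, 3), the kernel integral of (t + 3) enters the sum
∫ t**(-5/2)·t^(s-1) over [3, ∞)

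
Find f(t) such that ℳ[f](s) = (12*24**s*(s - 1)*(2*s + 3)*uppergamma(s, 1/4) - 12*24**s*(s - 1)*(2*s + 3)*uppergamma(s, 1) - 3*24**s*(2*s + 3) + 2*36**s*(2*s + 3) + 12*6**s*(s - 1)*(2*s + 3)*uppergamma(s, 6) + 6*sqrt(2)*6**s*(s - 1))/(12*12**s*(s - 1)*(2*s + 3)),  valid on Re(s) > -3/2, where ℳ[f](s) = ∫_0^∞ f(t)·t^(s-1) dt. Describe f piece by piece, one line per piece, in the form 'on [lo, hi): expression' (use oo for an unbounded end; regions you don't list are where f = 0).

on [0, 1/2): t**(3/2)
on [1/2, 2): exp(-t/2)
on [2, 3): 1/(2*t)
on [3, oo): exp(-2*t)

breakpoints 1/2, 2, 3: one integral from each of the 4 segments
∫ t**(3/2)·t^(s-1) over [0, 1/2)
on [1/2, 2) integrate f = exp(-t/2) against the kernel
[2, 3) adds the kernel integral of 1/(2*t)
∫ exp(-2*t)·t^(s-1) over [3, ∞)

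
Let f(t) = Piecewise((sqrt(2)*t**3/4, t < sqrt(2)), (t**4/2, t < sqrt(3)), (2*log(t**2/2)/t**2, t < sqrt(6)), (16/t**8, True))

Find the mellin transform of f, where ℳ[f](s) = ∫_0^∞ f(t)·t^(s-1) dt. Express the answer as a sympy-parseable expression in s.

reversing the power substitution: sqrt(2)*t**(3/2)/4 on [0, 2); t**2/2 on [2, 3); 2*log(t/2)/t on [3, 6); …
remove the common scale on t first: t**(3/2) on [0, 1); 2*t**2 on [1, 3/2); log(t)/t on [3/2, 3); …
along the cuts sqrt(2), sqrt(3), sqrt(6), ℳ[f](s) splits into 4 integrals
∫ over [0, sqrt(2)) of sqrt(2)*t**3/4·t^(s-1) joins the sum
between sqrt(2) and sqrt(3) the integrand is t**4/2·t^(s-1)
for t in [sqrt(3), sqrt(6)): the term is ∫ 2*log(t**2/2)/t**2·t^(s-1)
segment sqrt(6) to ∞ holds 16/t**8; add its integral

(324*2**(s/2)*(s/2 - 4)*(s/2 + 2)*(s**2/4 - s + 1) - 324*2**(s/2)*(s/2 - 4)*(s + 3)*(s**2/4 - s + 1) - 54*3**(s/2)*s*(s/2 - 4)*(s/2 + 2)*(s + 3)*log(3) + 54*3**(s/2)*s*(s/2 - 4)*(s/2 + 2)*(s + 3)*log(2) - 108*3**(s/2)*(s/2 - 4)*(s/2 + 2)*(s + 3)*log(2) + 108*3**(s/2)*(s/2 - 4)*(s/2 + 2)*(s + 3) + 108*3**(s/2)*(s/2 - 4)*(s/2 + 2)*(s + 3)*log(3) + 729*3**(s/2)*(s/2 - 4)*(s + 3)*(s**2/4 - s + 1) + 27*6**(s/2)*s*(s/2 - 4)*(s/2 + 2)*(s + 3)*log(3) - 54*6**(s/2)*(s/2 - 4)*(s/2 + 2)*(s + 3)*log(3) - 54*6**(s/2)*(s/2 - 4)*(s/2 + 2)*(s + 3) - 2*6**(s/2)*(s/2 + 2)*(s + 3)*(s**2/4 - s + 1))/(324*(s/2 - 4)*(s/2 + 2)*(s + 3)*(s**2/4 - s + 1))
  -3 < Re(s) < 8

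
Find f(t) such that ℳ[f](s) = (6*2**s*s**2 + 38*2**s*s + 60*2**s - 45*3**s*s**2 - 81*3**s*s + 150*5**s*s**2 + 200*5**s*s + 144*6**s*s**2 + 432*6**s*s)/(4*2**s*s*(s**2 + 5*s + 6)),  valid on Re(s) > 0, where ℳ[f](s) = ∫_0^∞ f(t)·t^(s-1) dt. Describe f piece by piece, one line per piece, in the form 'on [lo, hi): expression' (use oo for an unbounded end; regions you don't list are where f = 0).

along the cuts 1, 3/2, 5/2, ℳ[f](s) splits into 4 integrals
∫ 5/2·t^(s-1) over [0, 1)
on [1, 3/2): add ∫ t**2·t^(s-1) dt
over [3/2, 5/2), the kernel integral of 4*t**3 enters the sum
on [5/2, 3) integrate f = 4*t**2 against the kernel

on [0, 1): 5/2
on [1, 3/2): t**2
on [3/2, 5/2): 4*t**3
on [5/2, 3): 4*t**2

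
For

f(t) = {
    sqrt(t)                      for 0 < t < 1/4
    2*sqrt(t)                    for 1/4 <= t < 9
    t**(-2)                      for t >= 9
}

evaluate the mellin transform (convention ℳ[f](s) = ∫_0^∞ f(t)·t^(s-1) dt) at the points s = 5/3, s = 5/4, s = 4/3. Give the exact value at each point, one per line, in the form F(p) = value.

F(5/3) = 2**(2/3)*(-3 + 7880*6**(1/3))/208
F(5/4) = sqrt(2)*(-27 + 11720*sqrt(6))/756
F(4/3) = 2**(1/3)*(-9 + 3910*6**(2/3))/264

back out the power substitution: t on [0, 1/2); 2*t on [1/2, 3); t**(-4) on [3, ∞)
treat the 3 regions marked off by 1/4, 9 separately and sum
∫ over [0, 1/4) of sqrt(t)·t^(s-1) joins the sum
on [1/4, 9) integrate f = 2*sqrt(t) against the kernel
segment [9, ∞) carries t**(-2); integrate it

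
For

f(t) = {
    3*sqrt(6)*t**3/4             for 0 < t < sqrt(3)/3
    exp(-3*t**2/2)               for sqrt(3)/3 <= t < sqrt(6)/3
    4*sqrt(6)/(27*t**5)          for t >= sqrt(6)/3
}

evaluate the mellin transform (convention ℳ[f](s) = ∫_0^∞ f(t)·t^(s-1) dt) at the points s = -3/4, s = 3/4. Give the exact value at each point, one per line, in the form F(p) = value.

F(-3/4) = 3**(3/8)*(-207*2**(5/8)*uppergamma(-3/8, 1) + 72*2**(5/8) + 92*sqrt(2) + 207*2**(5/8)*uppergamma(-3/8, 1/2))/828
F(3/4) = 3**(5/8)*(-255*2**(3/8)*uppergamma(3/8, 1) + 34*sqrt(2) + 120*2**(3/8) + 255*2**(3/8)*uppergamma(3/8, 1/2))/1530

invert the power substitution to get 3*sqrt(6)*t**(3/2)/4 on [0, 1/3); exp(-3*t/2) on [1/3, 2/3); 4*sqrt(6)/(27*t**(5/2)) on [2/3, ∞)
the common scale on t comes off first: t**(3/2) on [0, 1/2); exp(-t) on [1/2, 1); t**(-5/2) on [1, ∞)
slice at sqrt(3)/3, sqrt(6)/3, transform all 3 pieces, and sum them
∫ over [0, sqrt(3)/3) of 3*sqrt(6)*t**3/4·t^(s-1) joins the sum
∫ over [sqrt(3)/3, sqrt(6)/3) of exp(-3*t**2/2)·t^(s-1) joins the sum
piece [sqrt(6)/3, ∞): integrate 4*sqrt(6)/(27*t**5) against the kernel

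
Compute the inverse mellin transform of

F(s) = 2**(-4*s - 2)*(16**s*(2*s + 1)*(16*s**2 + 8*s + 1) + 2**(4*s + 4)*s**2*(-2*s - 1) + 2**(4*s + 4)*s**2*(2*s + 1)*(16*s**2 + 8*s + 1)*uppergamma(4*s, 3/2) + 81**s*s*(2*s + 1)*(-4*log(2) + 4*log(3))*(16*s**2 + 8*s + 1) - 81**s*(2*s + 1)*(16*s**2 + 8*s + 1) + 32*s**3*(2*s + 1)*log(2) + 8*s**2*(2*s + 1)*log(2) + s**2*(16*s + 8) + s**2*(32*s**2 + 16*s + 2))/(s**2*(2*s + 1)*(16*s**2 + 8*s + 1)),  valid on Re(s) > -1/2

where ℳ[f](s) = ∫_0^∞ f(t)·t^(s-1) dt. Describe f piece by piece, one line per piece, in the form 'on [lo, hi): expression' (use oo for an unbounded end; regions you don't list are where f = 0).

on [0, 1/16): sqrt(t)
on [1/16, 1): t**(1/4)*log(t**(1/4))
on [1, 81/16): log(t**(1/4))
on [81/16, oo): exp(-t**(1/4))

remove the power substitution first: t on [0, 1/4); sqrt(t)*log(sqrt(t)) on [1/4, 1); log(sqrt(t)) on [1, 9/4); …
peel off the power substitution: t**2 on [0, 1/2); t*log(t) on [1/2, 1); log(t) on [1, 3/2); …
decompose at 1/16, 1, 81/16; ℳ[f](s) sums the 4 pieces' integrals
segment [0, 1/16) carries sqrt(t); integrate it
on [1/16, 1): add ∫ t**(1/4)*log(t**(1/4))·t^(s-1) dt
[1, 81/16) adds the kernel integral of log(t**(1/4))
piece [81/16, ∞): integrate exp(-t**(1/4)) against the kernel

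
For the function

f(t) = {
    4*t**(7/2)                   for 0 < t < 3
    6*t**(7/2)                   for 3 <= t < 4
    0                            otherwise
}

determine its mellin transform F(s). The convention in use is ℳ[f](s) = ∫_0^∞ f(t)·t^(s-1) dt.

slice at 3, transform all 2 pieces, and sum them
∫ 4*t**(7/2)·t^(s-1) over [0, 3)
on [3, 4): add ∫ 6*t**(7/2)·t^(s-1) dt

12*(128*2**(2*s) - 9*3**(s + 1/2))/(2*s + 7)
  Re(s) > -7/2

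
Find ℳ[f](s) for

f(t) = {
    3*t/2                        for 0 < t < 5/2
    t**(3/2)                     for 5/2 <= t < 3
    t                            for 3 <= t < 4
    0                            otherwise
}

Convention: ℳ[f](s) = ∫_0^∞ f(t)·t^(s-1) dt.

(16*2**(2*s)*(2*s + 3) - 10*2**(1/2 - s)*5**(s + 1/2)*(s + 1) - 12*3**s*(2*s + 3) + 24*3**(s + 1/2)*(s + 1) + 15*(5/2)**s*(2*s + 3))/(4*(s + 1)*(2*s + 3))
  Re(s) > -1

treat the 3 regions marked off by 5/2, 3 separately and sum
∫ 3*t/2·t^(s-1) over [0, 5/2)
between 5/2 and 3 the integrand is t**(3/2)·t^(s-1)
the [3, 4) slice contributes ∫ t·t^(s-1) dt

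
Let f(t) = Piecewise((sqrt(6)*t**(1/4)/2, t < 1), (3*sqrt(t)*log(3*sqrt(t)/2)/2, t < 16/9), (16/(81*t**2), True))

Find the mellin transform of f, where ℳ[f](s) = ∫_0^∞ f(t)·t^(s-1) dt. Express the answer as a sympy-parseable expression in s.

back out the power substitution: sqrt(6)*sqrt(t)/2 on [0, 1); 3*t*log(3*t/2)/2 on [1, 4/3); 16/(81*t**4) on [4/3, ∞)
remove the common scale on t first: sqrt(t) on [0, 3/2); t*log(t) on [3/2, 2); t**(-4) on [2, ∞)
cuts at 1, 16/9: linearity sums the 3 kernel integrals
segment 0 to 1 holds sqrt(6)*t**(1/4)/2; add its integral
segment 1 to 16/9 holds 3*sqrt(t)*log(3*sqrt(t)/2)/2; add its integral
on [16/9, ∞) integrate f = 16/(81*t**2) against the kernel

(64*2**(4*s)*s*(2*s - 4)*(4*s + 1)*log(2) - 32*2**(4*s)*(2*s - 4)*(4*s + 1) + 32*2**(4*s)*(2*s - 4)*(4*s + 1)*log(2) - 2**(4*s)*(4*s + 1)*(4*s**2 + 4*s + 1) - 48*3**(2*s)*s*(2*s - 4)*(4*s + 1)*log(3) + 48*3**(2*s)*s*(2*s - 4)*(4*s + 1)*log(2) - 24*3**(2*s)*(2*s - 4)*(4*s + 1)*log(3) + 24*3**(2*s)*(2*s - 4)*(4*s + 1)*log(2) + 24*3**(2*s)*(2*s - 4)*(4*s + 1) + 16*3**(2*s)*sqrt(6)*(2*s - 4)*(4*s**2 + 4*s + 1))/(8*3**(2*s)*(2*s - 4)*(4*s + 1)*(4*s**2 + 4*s + 1))
  -1/4 < Re(s) < 2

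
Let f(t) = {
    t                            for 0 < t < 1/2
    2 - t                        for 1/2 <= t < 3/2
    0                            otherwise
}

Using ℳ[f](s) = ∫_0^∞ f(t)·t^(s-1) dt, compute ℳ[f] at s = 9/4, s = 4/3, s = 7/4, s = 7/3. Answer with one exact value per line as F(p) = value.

F(9/4) = 2**(3/4)*(-34 + 225*3**(1/4))/468
F(4/3) = 3*2**(2/3)*(-5 + 12*3**(1/3))/56
F(7/4) = 3*2**(1/4)*(-10 + 23*3**(3/4))/154
F(7/3) = 3*2**(2/3)*(-26 + 171*3**(1/3))/1120

treat the 2 regions marked off by 1/2 separately and sum
segment [0, 1/2) carries t; integrate it
segment 1/2 to 3/2 holds (2 - t); add its integral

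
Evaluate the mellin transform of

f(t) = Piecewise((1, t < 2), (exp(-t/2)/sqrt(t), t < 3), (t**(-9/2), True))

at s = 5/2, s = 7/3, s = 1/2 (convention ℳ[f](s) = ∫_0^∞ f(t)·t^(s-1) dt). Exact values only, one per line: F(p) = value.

peel off the shared t-power: t on [0, 2); sqrt(t)*exp(-t/2) on [2, 3); t**(-7/2) on [3, ∞)
invert the shared t-power to get sqrt(t) on [0, 2); exp(-t/2) on [2, 3); t**(-4) on [3, ∞)
split f at 2, 3: ℳ[f](s) collects 3 kernel integrals
over [0, 2), the kernel integral of 1 enters the sum
between 2 and 3 the integrand is exp(-t/2)/sqrt(t)·t^(s-1)
for t in [3, ∞): the term is ∫ t**(-9/2)·t^(s-1)

F(5/2) = -10*exp(-3/2) + 1/18 + 8*sqrt(2)/5 + 8*exp(-1)
F(7/3) = -2*2**(5/6)*uppergamma(11/6, 3/2) + 2*3**(5/6)/117 + 12*2**(1/3)/7 + 2*2**(5/6)*uppergamma(11/6, 1)
F(1/2) = Ei(-3/2) + 1/324 - Ei(-1) + 2*sqrt(2)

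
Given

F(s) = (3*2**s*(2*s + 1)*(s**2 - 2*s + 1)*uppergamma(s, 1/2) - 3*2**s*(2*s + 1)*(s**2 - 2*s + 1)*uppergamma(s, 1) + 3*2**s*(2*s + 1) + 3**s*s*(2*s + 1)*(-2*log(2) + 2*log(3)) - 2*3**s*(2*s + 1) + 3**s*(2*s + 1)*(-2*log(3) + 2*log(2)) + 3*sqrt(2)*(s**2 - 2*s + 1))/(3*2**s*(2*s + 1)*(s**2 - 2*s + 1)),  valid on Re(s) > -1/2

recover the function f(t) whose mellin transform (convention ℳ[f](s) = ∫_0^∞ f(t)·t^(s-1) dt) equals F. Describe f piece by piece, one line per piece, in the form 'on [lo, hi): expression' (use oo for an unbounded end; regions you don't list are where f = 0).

decompose at 1/2, 1; ℳ[f](s) sums the 3 pieces' integrals
segment 0 to 1/2 holds sqrt(t); add its integral
piece [1/2, 1): integrate exp(-t) against the kernel
for t in [1, 3/2): the term is ∫ log(t)/t·t^(s-1)

on [0, 1/2): sqrt(t)
on [1/2, 1): exp(-t)
on [1, 3/2): log(t)/t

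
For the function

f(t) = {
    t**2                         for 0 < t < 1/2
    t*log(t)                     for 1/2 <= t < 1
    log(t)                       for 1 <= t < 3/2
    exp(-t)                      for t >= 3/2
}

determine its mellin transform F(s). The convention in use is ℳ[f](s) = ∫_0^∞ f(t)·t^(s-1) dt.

(4*2**s*s**2*(s + 2)*(s**2 + 2*s + 1)*uppergamma(s, 3/2) - 4*2**s*s**2*(s + 2) + 4*2**s*(s + 2)*(s**2 + 2*s + 1) + 3**s*s*(s + 2)*(-4*log(2) + 4*log(3))*(s**2 + 2*s + 1) - 4*3**s*(s + 2)*(s**2 + 2*s + 1) + s**3*(s + 2)*log(4) + s**2*(s + 2)*log(4) + 2*s**2*(s + 2) + s**2*(s**2 + 2*s + 1))/(4*2**s*s**2*(s + 2)*(s**2 + 2*s + 1))
  Re(s) > -2

decompose at 1/2, 1, 3/2; ℳ[f](s) sums the 4 pieces' integrals
[0, 1/2) adds the kernel integral of t**2
[1/2, 1) adds the kernel integral of t*log(t)
on [1, 3/2): add ∫ log(t)·t^(s-1) dt
for t in [3/2, ∞): the term is ∫ exp(-t)·t^(s-1)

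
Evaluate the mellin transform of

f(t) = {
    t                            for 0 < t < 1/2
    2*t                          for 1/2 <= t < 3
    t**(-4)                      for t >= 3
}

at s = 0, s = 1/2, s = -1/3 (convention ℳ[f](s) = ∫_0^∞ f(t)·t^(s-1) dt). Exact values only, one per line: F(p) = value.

F(0) = 1783/324
F(1/2) = sqrt(2)*(-189 + 2270*sqrt(6))/1134
F(-1/3) = 2**(1/3)*(-3159 + 6320*6**(2/3))/4212

f breaks at 1/2, 3 into 3 integrals to sum
∫ t·t^(s-1) over [0, 1/2)
the [1/2, 3) slice contributes ∫ 2*t·t^(s-1) dt
∫ t**(-4)·t^(s-1) over [3, ∞)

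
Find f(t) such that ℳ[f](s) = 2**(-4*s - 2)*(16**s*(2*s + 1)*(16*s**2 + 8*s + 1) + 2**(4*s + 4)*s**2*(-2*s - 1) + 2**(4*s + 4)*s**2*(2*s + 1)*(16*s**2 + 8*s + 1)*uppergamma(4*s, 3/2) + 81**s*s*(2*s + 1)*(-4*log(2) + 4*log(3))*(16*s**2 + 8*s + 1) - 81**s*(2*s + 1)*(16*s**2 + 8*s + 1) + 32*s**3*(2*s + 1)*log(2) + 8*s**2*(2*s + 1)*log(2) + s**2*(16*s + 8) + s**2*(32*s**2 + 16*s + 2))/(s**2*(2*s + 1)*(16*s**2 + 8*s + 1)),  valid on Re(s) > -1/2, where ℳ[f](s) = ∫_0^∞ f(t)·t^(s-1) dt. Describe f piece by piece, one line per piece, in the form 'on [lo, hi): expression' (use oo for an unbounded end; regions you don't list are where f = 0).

on [0, 1/16): sqrt(t)
on [1/16, 1): t**(1/4)*log(t**(1/4))
on [1, 81/16): log(t**(1/4))
on [81/16, oo): exp(-t**(1/4))

peel off the power substitution: t on [0, 1/4); sqrt(t)*log(sqrt(t)) on [1/4, 1); log(sqrt(t)) on [1, 9/4); …
invert the power substitution to get t**2 on [0, 1/2); t*log(t) on [1/2, 1); log(t) on [1, 3/2); …
treat the 4 regions marked off by 1/16, 1, 81/16 separately and sum
segment 0 to 1/16 holds sqrt(t); add its integral
∫ over [1/16, 1) of t**(1/4)*log(t**(1/4))·t^(s-1) joins the sum
on [1, 81/16): add ∫ log(t**(1/4))·t^(s-1) dt
∫ over [81/16, ∞) of exp(-t**(1/4))·t^(s-1) joins the sum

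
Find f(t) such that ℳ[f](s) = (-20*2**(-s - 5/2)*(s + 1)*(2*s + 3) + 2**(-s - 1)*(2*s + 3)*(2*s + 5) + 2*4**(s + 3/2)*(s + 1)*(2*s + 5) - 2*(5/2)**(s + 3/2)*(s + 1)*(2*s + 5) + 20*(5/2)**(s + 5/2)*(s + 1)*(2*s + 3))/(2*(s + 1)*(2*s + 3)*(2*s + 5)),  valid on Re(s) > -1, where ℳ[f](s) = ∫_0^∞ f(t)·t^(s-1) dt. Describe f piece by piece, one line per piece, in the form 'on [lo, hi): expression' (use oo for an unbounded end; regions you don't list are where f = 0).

on [0, 1/2): t/2
on [1/2, 5/2): 5*t**(5/2)
on [5/2, 4): t**(3/2)/2

integrate the 3 segments split at 1/2, 5/2, then add the results
piece [0, 1/2): integrate t/2 against the kernel
[1/2, 5/2) adds the kernel integral of 5*t**(5/2)
∫ over [5/2, 4) of t**(3/2)/2·t^(s-1) joins the sum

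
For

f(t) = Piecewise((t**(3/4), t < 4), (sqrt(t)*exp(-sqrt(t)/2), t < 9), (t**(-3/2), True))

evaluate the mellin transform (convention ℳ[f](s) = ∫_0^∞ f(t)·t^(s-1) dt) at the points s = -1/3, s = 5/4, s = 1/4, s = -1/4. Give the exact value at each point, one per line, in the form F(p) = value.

strip the power substitution: t**(3/2) on [0, 2); t*exp(-t/2) on [2, 3); t**(-3) on [3, ∞)
undo the shared t-power: sqrt(t) on [0, 2); exp(-t/2) on [2, 3); t**(-4) on [3, ∞)
the 3 pieces separated at 4, 9 each add one integral
on [0, 4): add ∫ t**(3/4)·t^(s-1) dt
piece [4, 9): integrate sqrt(t)*exp(-sqrt(t)/2) against the kernel
between 9 and ∞ the integrand is t**(-3/2)·t^(s-1)

F(-1/3) = -2*2**(1/3)*uppergamma(1/3, 3/2) + 2*3**(1/3)/297 + 2*2**(1/3)*uppergamma(1/3, 1) + 12*2**(5/6)/5
F(5/4) = -156*sqrt(3)*exp(-3/2) - 30*sqrt(2)*sqrt(pi)*erfc(sqrt(6)/2) + 4*sqrt(3)/3 + 8 + 30*sqrt(2)*sqrt(pi)*erfc(1) + 116*sqrt(2)*exp(-1)
F(1/4) = -4*sqrt(3)*exp(-3/2) - 2*sqrt(2)*sqrt(pi)*erfc(sqrt(6)/2) + 4*sqrt(3)/135 + 2*sqrt(2)*sqrt(pi)*erfc(1) + 4*sqrt(2)*exp(-1) + 4
F(-1/4) = -2*sqrt(2)*sqrt(pi)*erfc(sqrt(6)/2) + 4*sqrt(3)/567 + 2*sqrt(2)*sqrt(pi)*erfc(1) + 4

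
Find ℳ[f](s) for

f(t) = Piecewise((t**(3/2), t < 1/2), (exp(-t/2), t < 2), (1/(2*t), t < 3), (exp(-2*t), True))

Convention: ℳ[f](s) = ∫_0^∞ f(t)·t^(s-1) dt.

integrate the 4 segments split at 1/2, 2, 3, then add the results
on [0, 1/2) integrate f = t**(3/2) against the kernel
between 1/2 and 2 the integrand is exp(-t/2)·t^(s-1)
∫ 1/(2*t)·t^(s-1) over [2, 3)
on [3, ∞): add ∫ exp(-2*t)·t^(s-1) dt

(12*24**s*(s - 1)*(2*s + 3)*uppergamma(s, 1/4) - 12*24**s*(s - 1)*(2*s + 3)*uppergamma(s, 1) - 3*24**s*(2*s + 3) + 2*36**s*(2*s + 3) + 12*6**s*(s - 1)*(2*s + 3)*uppergamma(s, 6) + 6*sqrt(2)*6**s*(s - 1))/(12*12**s*(s - 1)*(2*s + 3))
  Re(s) > -3/2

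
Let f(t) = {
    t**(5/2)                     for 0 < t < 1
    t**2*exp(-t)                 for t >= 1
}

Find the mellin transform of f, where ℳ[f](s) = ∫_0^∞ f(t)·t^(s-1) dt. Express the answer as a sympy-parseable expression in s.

reversing the shared t-power: sqrt(t) on [0, 1); exp(-t) on [1, ∞)
integrate the 2 segments split at 1, then add the results
[0, 1) adds the kernel integral of t**(5/2)
piece [1, ∞): integrate t**2*exp(-t) against the kernel

((2*s + 5)*uppergamma(s + 2, 1) + 2)/(2*s + 5)
  Re(s) > -5/2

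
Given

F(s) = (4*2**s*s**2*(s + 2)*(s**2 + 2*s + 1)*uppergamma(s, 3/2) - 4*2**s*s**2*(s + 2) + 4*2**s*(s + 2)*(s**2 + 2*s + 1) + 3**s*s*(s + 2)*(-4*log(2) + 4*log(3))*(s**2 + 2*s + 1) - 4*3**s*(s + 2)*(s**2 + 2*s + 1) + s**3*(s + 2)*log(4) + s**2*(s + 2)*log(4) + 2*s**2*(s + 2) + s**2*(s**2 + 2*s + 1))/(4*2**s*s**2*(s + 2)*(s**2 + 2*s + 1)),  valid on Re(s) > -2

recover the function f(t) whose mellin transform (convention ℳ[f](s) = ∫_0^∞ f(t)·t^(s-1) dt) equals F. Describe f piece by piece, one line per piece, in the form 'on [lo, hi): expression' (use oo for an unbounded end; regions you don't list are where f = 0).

on [0, 1/2): t**2
on [1/2, 1): t*log(t)
on [1, 3/2): log(t)
on [3/2, oo): exp(-t)

breakpoints 1/2, 1, 3/2: one integral from each of the 4 segments
piece [0, 1/2): integrate t**2 against the kernel
the [1/2, 1) slice contributes ∫ t*log(t)·t^(s-1) dt
on [1, 3/2): add ∫ log(t)·t^(s-1) dt
∫ exp(-t)·t^(s-1) over [3/2, ∞)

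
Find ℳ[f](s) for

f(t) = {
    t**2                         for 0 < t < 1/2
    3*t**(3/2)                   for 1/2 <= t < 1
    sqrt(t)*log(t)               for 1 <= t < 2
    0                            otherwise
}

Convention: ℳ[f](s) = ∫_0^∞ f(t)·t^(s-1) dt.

peel off the shared t-power: t**(3/2) on [0, 1/2); 3*t on [1/2, 1); log(t) on [1, 2)
the 3 pieces separated at 1/2, 1 each add one integral
on [0, 1/2) integrate f = t**2 against the kernel
[1/2, 1) adds the kernel integral of 3*t**(3/2)
segment [1, 2) carries sqrt(t)*log(t); integrate it

2**(-s - 5/2)*(2**(s + 7/2)*(2*s + 1)**2*(3*s + 6) + 2**(s + 9/2)*(s + 2)*(2*s + 3) - 2**(2*s + 5)*(s + 2)*(2*s + 3) + 16*4**s*(s + 2)*(2*s + 1)*(2*s + 3)*log(2) + (-12*s - 24)*(2*s + 1)**2 + sqrt(2)*(2*s + 1)**2*(2*s + 3))/((s + 2)*(2*s + 1)**2*(2*s + 3))
  Re(s) > -2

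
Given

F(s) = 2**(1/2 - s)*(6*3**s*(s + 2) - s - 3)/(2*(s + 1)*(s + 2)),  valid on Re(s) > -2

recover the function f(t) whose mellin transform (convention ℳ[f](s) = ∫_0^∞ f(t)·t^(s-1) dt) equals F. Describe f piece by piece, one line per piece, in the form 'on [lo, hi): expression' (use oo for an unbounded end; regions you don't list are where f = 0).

strip the shared t-power: 2*sqrt(2)*t**(3/2) on [0, 1/2); 2*sqrt(2)*sqrt(t) on [1/2, 3/2)
back out the common scale on t: t**(3/2) on [0, 1); 2*sqrt(t) on [1, 3)
linearity at 1/2 turns ℳ[f](s) into 2 summed integrals
for t in [0, 1/2): the term is ∫ 2*sqrt(2)*t**2·t^(s-1)
the [1/2, 3/2) slice contributes ∫ 2*sqrt(2)*t·t^(s-1) dt

on [0, 1/2): 2*sqrt(2)*t**2
on [1/2, 3/2): 2*sqrt(2)*t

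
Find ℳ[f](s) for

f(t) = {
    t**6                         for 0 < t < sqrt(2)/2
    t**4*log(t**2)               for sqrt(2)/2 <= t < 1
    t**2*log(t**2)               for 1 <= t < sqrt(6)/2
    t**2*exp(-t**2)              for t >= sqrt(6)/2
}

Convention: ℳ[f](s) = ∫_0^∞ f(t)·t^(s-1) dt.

(4*2**(s/2)*(s + 2)**2*(s + 6)*(4*s + (s + 2)**2 + 12)*uppergamma(s/2 + 1, 3/2) - 16*2**(s/2)*(s + 2)**2*(s + 6) + 16*2**(s/2)*(s + 6)*(4*s + (s + 2)**2 + 12) + 3**(s/2)*(s + 2)*(s + 6)*(-12*log(2) + 12*log(3))*(4*s + (s + 2)**2 + 12) - 24*3**(s/2)*(s + 6)*(4*s + (s + 2)**2 + 12) + (s + 2)**3*(s + 6)*log(4) + 4*(s + 2)**2*(s + 6)*log(2) + 4*(s + 2)**2*(s + 6) + (s + 2)**2*(4*s + (s + 2)**2 + 12))/(8*2**(s/2)*(s + 2)**2*(s + 6)*(4*s + (s + 2)**2 + 12))
  Re(s) > -6

strip the power substitution: t**3 on [0, 1/2); t**2*log(t) on [1/2, 1); t*log(t) on [1, 3/2); …
invert the shared t-power to get t**2 on [0, 1/2); t*log(t) on [1/2, 1); log(t) on [1, 3/2); …
decompose at sqrt(2)/2, 1, sqrt(6)/2; ℳ[f](s) sums the 4 pieces' integrals
the [0, sqrt(2)/2) slice contributes ∫ t**6·t^(s-1) dt
on [sqrt(2)/2, 1) integrate f = t**4*log(t**2) against the kernel
over [1, sqrt(6)/2), the kernel integral of t**2*log(t**2) enters the sum
the [sqrt(6)/2, ∞) slice contributes ∫ t**2*exp(-t**2)·t^(s-1) dt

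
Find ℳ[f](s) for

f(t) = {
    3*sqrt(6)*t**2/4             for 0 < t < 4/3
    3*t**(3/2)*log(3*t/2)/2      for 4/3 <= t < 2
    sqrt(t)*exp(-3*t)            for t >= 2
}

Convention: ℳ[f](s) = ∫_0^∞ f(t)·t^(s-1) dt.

back out the shared t-power: 3*sqrt(6)*t**(3/2)/4 on [0, 4/3); 3*t*log(3*t/2)/2 on [4/3, 2); exp(-3*t) on [2, ∞)
strip the common scale on t: t**(3/2) on [0, 2); t*log(t) on [2, 3); exp(-2*t) on [3, ∞)
linearity at 4/3, 2 turns ℳ[f](s) into 3 summed integrals
∫ 3*sqrt(6)*t**2/4·t^(s-1) over [0, 4/3)
segment 4/3 to 2 holds 3*t**(3/2)*log(3*t/2)/2; add its integral
∫ over [2, ∞) of sqrt(t)*exp(-3*t)·t^(s-1) joins the sum

(-4*12**(s + 1/2)*(s + 2)*(2*s + 1)*log(2) - 8*12**(s + 1/2)*(s + 2)*log(2) + 8*12**(s + 1/2)*(s + 2) + 2*12**(s + 1/2)*sqrt(2)*(8*s + (2*s + 1)**2 + 8) + 6*18**(s + 1/2)*(s + 2)*(2*s + 1)*log(3) - 12*18**(s + 1/2)*(s + 2) + 12*18**(s + 1/2)*(s + 2)*log(3) + 3**(s + 1/2)*(s + 2)*(8*s + (2*s + 1)**2 + 8)*uppergamma(s + 1/2, 6))/(3*3**(2*s)*(s + 2)*(8*s + (2*s + 1)**2 + 8))
  Re(s) > -2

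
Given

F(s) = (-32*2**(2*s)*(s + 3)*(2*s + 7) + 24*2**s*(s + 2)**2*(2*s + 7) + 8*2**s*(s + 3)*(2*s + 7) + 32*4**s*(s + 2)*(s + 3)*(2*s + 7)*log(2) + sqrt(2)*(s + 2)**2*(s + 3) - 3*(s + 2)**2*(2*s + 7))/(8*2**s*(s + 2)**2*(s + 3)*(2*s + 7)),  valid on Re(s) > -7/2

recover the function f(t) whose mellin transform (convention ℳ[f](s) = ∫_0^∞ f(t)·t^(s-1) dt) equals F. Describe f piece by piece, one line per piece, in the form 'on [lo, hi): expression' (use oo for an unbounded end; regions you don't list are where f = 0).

on [0, 1/2): t**(7/2)
on [1/2, 1): 3*t**3
on [1, 2): t**2*log(t)

undo the shared t-power: t**(3/2) on [0, 1/2); 3*t on [1/2, 1); log(t) on [1, 2)
linearity at 1/2, 1 turns ℳ[f](s) into 3 summed integrals
piece [0, 1/2): integrate t**(7/2) against the kernel
over [1/2, 1), the kernel integral of 3*t**3 enters the sum
piece [1, 2): integrate t**2*log(t) against the kernel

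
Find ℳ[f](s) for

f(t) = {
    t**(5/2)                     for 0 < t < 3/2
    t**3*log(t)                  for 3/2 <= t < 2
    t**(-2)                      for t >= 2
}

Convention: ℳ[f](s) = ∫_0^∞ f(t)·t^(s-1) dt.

(-64*2**(2*s)*(s - 2)*(2*s + 5) - 2*2**(2*s)*(2*s + 5)*(2*s + (s + 2)**2 + 5) + 3**s*(s - 2)*(s + 2)*(2*s + 5)*(-27*log(3) + 27*log(2)) + 3**s*(s - 2)*(2*s + 5)*(-27*log(3) + 27*log(2)) + 27*3**s*(s - 2)*(2*s + 5) + 18*3**s*sqrt(6)*(s - 2)*(2*s + (s + 2)**2 + 5) + 64*4**s*(s - 2)*(s + 2)*(2*s + 5)*log(2) + 64*4**s*(s - 2)*(2*s + 5)*log(2))/(8*2**s*(s - 2)*(2*s + 5)*(2*s + (s + 2)**2 + 5))
  -5/2 < Re(s) < 2

invert the power substitution to get t**(5/4) on [0, 9/4); t**(3/2)*log(sqrt(t)) on [9/4, 4); 1/t on [4, ∞)
remove the shared t-power first: t**(1/4) on [0, 9/4); sqrt(t)*log(sqrt(t)) on [9/4, 4); t**(-2) on [4, ∞)
strip the power substitution: sqrt(t) on [0, 3/2); t*log(t) on [3/2, 2); t**(-4) on [2, ∞)
slice at 3/2, 2, transform all 3 pieces, and sum them
over [0, 3/2), the kernel integral of t**(5/2) enters the sum
piece [3/2, 2): integrate t**3*log(t) against the kernel
piece [2, ∞): integrate t**(-2) against the kernel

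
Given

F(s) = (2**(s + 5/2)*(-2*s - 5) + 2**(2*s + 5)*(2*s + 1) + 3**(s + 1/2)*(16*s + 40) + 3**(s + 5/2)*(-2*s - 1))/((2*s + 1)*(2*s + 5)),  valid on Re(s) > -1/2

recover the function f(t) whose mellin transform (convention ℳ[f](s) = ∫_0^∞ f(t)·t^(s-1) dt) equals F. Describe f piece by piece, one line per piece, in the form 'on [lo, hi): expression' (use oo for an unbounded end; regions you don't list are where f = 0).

integrate the 3 segments split at 2, 3, then add the results
∫ 2*sqrt(t)·t^(s-1) over [0, 2)
over [2, 3), the kernel integral of 4*sqrt(t) enters the sum
piece [3, 4): integrate t**(5/2)/2 against the kernel

on [0, 2): 2*sqrt(t)
on [2, 3): 4*sqrt(t)
on [3, 4): t**(5/2)/2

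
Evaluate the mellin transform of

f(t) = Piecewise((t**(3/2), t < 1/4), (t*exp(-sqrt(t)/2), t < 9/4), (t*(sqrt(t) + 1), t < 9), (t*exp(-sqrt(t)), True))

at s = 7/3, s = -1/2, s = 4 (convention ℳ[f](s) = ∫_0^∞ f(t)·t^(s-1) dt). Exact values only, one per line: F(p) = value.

invert the shared t-power to get sqrt(t) on [0, 1/4); exp(-sqrt(t)/2) on [1/4, 9/4); sqrt(t) + 1 on [9/4, 9); …
back out the power substitution: t on [0, 1/2); exp(-t/2) on [1/2, 3/2); t + 1 on [3/2, 3); …
the 4 pieces separated at 1/4, 9/4, 9 each add one integral
[0, 1/4) adds the kernel integral of t**(3/2)
over [1/4, 9/4), the kernel integral of t*exp(-sqrt(t)/2) enters the sum
∫ over [9/4, 9) of t*(sqrt(t) + 1)·t^(s-1) joins the sum
for t in [9, ∞): the term is ∫ t*exp(-sqrt(t))·t^(s-1)

F(7/3) = 2**(1/3)*(-3768320*2**(1/3)*uppergamma(20/3, 3/4) - 115911*3**(2/3) + 30 + 29440*2**(2/3)*uppergamma(20/3, 3) + 11617344*6**(2/3) + 3768320*2**(1/3)*uppergamma(20/3, 1/4))/29440
F(-1/2) = -4*exp(-3/4) + 2*exp(-3) + 4*exp(-1/4) + 10
F(4) = -201383466759*exp(-3/4)/128 + 2477577947/56320 + 14561208*exp(-3) + 122145247909*exp(-1/4)/128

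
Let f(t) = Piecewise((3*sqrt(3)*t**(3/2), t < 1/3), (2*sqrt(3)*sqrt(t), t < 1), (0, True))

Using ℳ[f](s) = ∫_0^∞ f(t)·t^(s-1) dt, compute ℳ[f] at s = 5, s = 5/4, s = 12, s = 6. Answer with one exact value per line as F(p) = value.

remove the common scale on t first: 2*sqrt(2)*t**(3/2) on [0, 1/2); 2*sqrt(2)*sqrt(t) on [1/2, 3/2)
the common scale on t comes off first: t**(3/2) on [0, 1); 2*sqrt(t) on [1, 3)
slice at 1/3, transform all 2 pieces, and sum them
on [0, 1/3) integrate f = 3*sqrt(3)*t**(3/2) against the kernel
segment [1/3, 1) carries 2*sqrt(3)*sqrt(t); integrate it

F(5) = -10/11583 + 4*sqrt(3)/11
F(5/4) = -20*3**(3/4)/231 + 8*sqrt(3)/7
F(12) = -58/358722675 + 4*sqrt(3)/25
F(6) = -34/142155 + 4*sqrt(3)/13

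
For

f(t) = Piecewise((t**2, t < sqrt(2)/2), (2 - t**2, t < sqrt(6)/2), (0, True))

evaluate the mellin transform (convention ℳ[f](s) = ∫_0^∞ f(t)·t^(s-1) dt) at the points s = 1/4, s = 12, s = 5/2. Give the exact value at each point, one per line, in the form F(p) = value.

F(1/4) = 2**(7/8)*(-34 + 33*3**(1/8))/9
F(12) = 3637/5376
F(5/2) = 2**(3/4)*(-26 + 63*3**(1/4))/180

the power substitution comes off first: t on [0, 1/2); 2 - t on [1/2, 3/2)
linearity at sqrt(2)/2 turns ℳ[f](s) into 2 summed integrals
on [0, sqrt(2)/2) integrate f = t**2 against the kernel
∫ (2 - t**2)·t^(s-1) over [sqrt(2)/2, sqrt(6)/2)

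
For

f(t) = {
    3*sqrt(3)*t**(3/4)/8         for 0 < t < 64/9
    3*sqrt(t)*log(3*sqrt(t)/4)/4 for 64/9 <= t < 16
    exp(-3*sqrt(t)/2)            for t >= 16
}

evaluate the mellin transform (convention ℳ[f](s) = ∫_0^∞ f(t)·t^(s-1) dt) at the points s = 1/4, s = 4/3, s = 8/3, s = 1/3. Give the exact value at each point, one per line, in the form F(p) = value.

F(1/4) = -16/3 + 2*sqrt(6)*sqrt(pi)*erfc(sqrt(6))/3 + 32*sqrt(6)/27 + 8*sqrt(3)/3 + log(6561/2**(16*sqrt(6)/9))
F(4/3) = -1728*2**(1/3)/121 - 1024*3**(1/3)*log(2)/99 + 8*2**(2/3)*3**(1/3)*uppergamma(8/3, 6)/27 + 1024*3**(1/3)/363 + 2048*sqrt(2)*3**(1/3)/225 + 576*2**(1/3)*log(3)/11
F(8/3) = -55296*2**(2/3)/361 - 262144*3**(2/3)*log(2)/4617 + 64*18**(1/3)*uppergamma(16/3, 6)/729 + 262144*3**(2/3)/29241 + 524288*sqrt(2)*3**(2/3)/9963 + 18432*2**(2/3)*log(3)/19
F(1/3) = -108*2**(1/3)/25 - 16*3**(1/3)*log(2)/5 + 2*2**(2/3)*3**(1/3)*uppergamma(2/3, 6)/3 + 48*3**(1/3)/25 + 32*sqrt(2)*3**(1/3)/13 + 36*2**(1/3)*log(3)/5

remove the power substitution first: 3*sqrt(3)*t**(3/2)/8 on [0, 8/3); 3*t*log(3*t/4)/4 on [8/3, 4); exp(-3*t/2) on [4, ∞)
back out the common scale on t: 3*sqrt(6)*t**(3/2)/4 on [0, 4/3); 3*t*log(3*t/2)/2 on [4/3, 2); exp(-3*t) on [2, ∞)
invert the common scale on t to get t**(3/2) on [0, 2); t*log(t) on [2, 3); exp(-2*t) on [3, ∞)
summing 3 kernel integrals split by 64/9, 16 yields ℳ[f](s)
∫ over [0, 64/9) of 3*sqrt(3)*t**(3/4)/8·t^(s-1) joins the sum
for t in [64/9, 16): the term is ∫ 3*sqrt(t)*log(3*sqrt(t)/4)/4·t^(s-1)
segment [16, ∞) carries exp(-3*sqrt(t)/2); integrate it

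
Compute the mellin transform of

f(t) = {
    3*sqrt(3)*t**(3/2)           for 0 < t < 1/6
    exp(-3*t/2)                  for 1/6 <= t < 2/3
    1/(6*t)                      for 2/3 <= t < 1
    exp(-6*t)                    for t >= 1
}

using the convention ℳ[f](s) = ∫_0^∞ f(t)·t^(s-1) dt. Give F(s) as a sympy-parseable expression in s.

2**s*(12*24**s*(s - 1)*(2*s + 3)*uppergamma(s, 1/4) - 12*24**s*(s - 1)*(2*s + 3)*uppergamma(s, 1) - 3*24**s*(2*s + 3) + 2*36**s*(2*s + 3) + 12*6**s*(s - 1)*(2*s + 3)*uppergamma(s, 6) + 6*sqrt(2)*6**s*(s - 1))/(12*72**s*(s - 1)*(2*s + 3))
  Re(s) > -3/2

the common scale on t comes off first: 6*sqrt(6)*t**(3/2) on [0, 1/12); exp(-3*t) on [1/12, 1/3); 1/(12*t) on [1/3, 1/2); …
peel off the common scale on t: 2*sqrt(2)*t**(3/2) on [0, 1/4); exp(-t) on [1/4, 1); 1/(4*t) on [1, 3/2); …
invert the common scale on t to get t**(3/2) on [0, 1/2); exp(-t/2) on [1/2, 2); 1/(2*t) on [2, 3); …
f breaks at 1/6, 2/3, 1 into 4 integrals to sum
the [0, 1/6) slice contributes ∫ 3*sqrt(3)*t**(3/2)·t^(s-1) dt
∫ exp(-3*t/2)·t^(s-1) over [1/6, 2/3)
piece [2/3, 1): integrate 1/(6*t) against the kernel
over [1, ∞), the kernel integral of exp(-6*t) enters the sum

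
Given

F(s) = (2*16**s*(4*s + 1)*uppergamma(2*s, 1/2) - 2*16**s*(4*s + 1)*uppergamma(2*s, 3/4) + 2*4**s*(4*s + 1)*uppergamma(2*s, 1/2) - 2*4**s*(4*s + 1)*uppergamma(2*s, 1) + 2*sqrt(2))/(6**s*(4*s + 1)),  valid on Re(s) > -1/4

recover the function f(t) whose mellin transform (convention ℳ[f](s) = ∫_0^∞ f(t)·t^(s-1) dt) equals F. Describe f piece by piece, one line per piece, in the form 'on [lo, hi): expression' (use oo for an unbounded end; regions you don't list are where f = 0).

reversing the common scale on t: 3**(1/4)*t**(1/4) on [0, 1/12); exp(-sqrt(3)*sqrt(t)) on [1/12, 1/3); exp(-sqrt(3)*sqrt(t)/2) on [1/3, 3/4)
invert the common scale on t to get t**(1/4) on [0, 1/4); exp(-sqrt(t)) on [1/4, 1); exp(-sqrt(t)/2) on [1, 9/4)
reversing the power substitution: sqrt(t) on [0, 1/2); exp(-t) on [1/2, 1); exp(-t/2) on [1, 3/2)
cuts at 1/6, 2/3: linearity sums the 3 kernel integrals
∫ 2**(3/4)*3**(1/4)*t**(1/4)/2·t^(s-1) over [0, 1/6)
segment 1/6 to 2/3 holds exp(-sqrt(6)*sqrt(t)/2); add its integral
between 2/3 and 3/2 the integrand is exp(-sqrt(6)*sqrt(t)/4)·t^(s-1)

on [0, 1/6): 2**(3/4)*3**(1/4)*t**(1/4)/2
on [1/6, 2/3): exp(-sqrt(6)*sqrt(t)/2)
on [2/3, 3/2): exp(-sqrt(6)*sqrt(t)/4)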